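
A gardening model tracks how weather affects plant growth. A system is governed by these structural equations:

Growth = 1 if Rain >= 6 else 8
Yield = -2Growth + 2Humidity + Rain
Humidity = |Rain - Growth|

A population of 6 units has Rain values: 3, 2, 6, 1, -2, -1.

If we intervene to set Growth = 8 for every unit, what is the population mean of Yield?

-1.5

Under do(Growth=8), Growth's equation is replaced by Growth=8 for every unit. Per-unit Yield: -3, -2, -6, -1, 2, 1. Mean = -1.5.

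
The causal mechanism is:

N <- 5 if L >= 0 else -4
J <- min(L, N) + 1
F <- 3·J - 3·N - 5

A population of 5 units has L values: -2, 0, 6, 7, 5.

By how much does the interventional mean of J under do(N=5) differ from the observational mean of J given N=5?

-1.15

do(N=5) breaks N's dependence on L. With N=5 fixed, J across the units is -1, 1, 6, 6, 6, mean 3.6.
E[J|N=5] averages over only the 4 units with N=5 (L = 0, 6, 7, 5): J = 1, 6, 6, 6, mean 4.75.
Difference = 3.6 − 4.75 = -1.15.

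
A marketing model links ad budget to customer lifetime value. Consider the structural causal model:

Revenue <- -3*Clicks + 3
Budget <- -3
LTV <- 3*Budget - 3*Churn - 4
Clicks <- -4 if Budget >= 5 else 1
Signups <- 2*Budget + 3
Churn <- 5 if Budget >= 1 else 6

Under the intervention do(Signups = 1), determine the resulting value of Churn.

The intervention breaks the incoming arrows to Signups: Signups <- 2*Budget + 3 no longer applies, and Signups = 1.
Churn is not downstream of the intervention, so its value is determined by the original equations.
Churn = 5 if Budget >= 1 else 6  [with Budget=-3]  = 6

6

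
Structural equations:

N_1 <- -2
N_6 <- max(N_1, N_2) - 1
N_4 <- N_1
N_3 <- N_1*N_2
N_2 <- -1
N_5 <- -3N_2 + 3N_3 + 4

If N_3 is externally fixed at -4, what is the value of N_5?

do(N_3=-4) replaces the equation N_3 <- N_1*N_2 with the constant N_3 = -4.
N_5 = -3N_2 + 3N_3 + 4  [with N_2=-1, N_3=-4]  = -5

-5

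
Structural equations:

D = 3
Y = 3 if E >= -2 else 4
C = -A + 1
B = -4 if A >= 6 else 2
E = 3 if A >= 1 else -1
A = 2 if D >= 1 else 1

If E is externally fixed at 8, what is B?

2

do(E=8) replaces the equation E = 3 if A >= 1 else -1 with the constant E = 8.
B is not downstream of the intervention, so its value is determined by the original equations.
A = 2 if D >= 1 else 1  [with D=3]  = 2
B = -4 if A >= 6 else 2  [with A=2]  = 2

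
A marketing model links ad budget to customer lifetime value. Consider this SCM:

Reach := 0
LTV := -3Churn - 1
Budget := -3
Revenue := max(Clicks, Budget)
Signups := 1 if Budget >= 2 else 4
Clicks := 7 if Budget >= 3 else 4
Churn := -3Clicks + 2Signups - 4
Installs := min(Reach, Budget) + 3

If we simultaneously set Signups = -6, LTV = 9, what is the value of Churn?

-28

The joint intervention fixes Signups = -6, LTV = 9, removing each variable's own equation.
Clicks = 7 if Budget >= 3 else 4  [with Budget=-3]  = 4
Churn = -3Clicks + 2Signups - 4  [with Clicks=4, Signups=-6]  = -28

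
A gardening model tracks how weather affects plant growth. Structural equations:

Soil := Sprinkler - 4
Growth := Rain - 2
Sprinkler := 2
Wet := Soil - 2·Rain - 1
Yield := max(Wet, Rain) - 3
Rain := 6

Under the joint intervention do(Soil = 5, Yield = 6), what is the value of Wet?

-8

Setting Soil = 5, Yield = 6 by intervention discards those variables' equations.
Wet = Soil - 2·Rain - 1  [with Soil=5, Rain=6]  = -8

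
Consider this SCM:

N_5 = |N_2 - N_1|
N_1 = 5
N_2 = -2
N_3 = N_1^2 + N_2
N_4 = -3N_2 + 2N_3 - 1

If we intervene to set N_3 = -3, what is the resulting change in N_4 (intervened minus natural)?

-52

The intervention breaks the incoming arrows to N_3: N_3 = N_1^2 + N_2 no longer applies, and N_3 = -3.
N_4 = -3N_2 + 2N_3 - 1  [with N_2=-2, N_3=-3]  = -1
Without intervention: N_3 = N_1^2 + N_2  [with N_1=5, N_2=-2]  = 23; N_4 = -3N_2 + 2N_3 - 1  [with N_2=-2, N_3=23]  = 51.
Change = -1 − 51 = -52.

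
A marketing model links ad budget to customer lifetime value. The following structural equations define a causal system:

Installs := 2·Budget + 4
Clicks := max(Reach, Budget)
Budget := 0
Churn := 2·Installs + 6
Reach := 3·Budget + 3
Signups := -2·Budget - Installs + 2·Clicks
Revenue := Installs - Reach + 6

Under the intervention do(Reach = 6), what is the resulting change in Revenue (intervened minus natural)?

-3

Under do(Reach=6), the mechanism Reach := 3·Budget + 3 is discarded; Reach is fixed at 6.
Installs = 2·Budget + 4  [with Budget=0]  = 4
Revenue = Installs - Reach + 6  [with Installs=4, Reach=6]  = 4
Without intervention: Reach = 3·Budget + 3  [with Budget=0]  = 3; Installs = 2·Budget + 4  [with Budget=0]  = 4; Revenue = Installs - Reach + 6  [with Installs=4, Reach=3]  = 7.
Change = 4 − 7 = -3.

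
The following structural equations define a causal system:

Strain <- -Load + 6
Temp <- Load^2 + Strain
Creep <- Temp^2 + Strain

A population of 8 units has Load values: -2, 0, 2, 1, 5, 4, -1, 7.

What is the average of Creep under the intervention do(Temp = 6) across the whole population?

do(Temp=6) breaks Temp's dependence on Load. With Temp=6 fixed, Creep across the units is 44, 42, 40, 41, 37, 38, 43, 35, mean 40.

40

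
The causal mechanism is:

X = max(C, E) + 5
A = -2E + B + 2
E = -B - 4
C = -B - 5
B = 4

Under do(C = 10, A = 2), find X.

Setting C = 10, A = 2 by intervention discards those variables' equations.
E = -B - 4  [with B=4]  = -8
X = max(C, E) + 5  [with C=10, E=-8]  = 15

15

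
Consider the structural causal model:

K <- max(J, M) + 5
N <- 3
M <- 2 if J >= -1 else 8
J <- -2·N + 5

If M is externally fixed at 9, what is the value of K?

14

The intervention breaks the incoming arrows to M: M <- 2 if J >= -1 else 8 no longer applies, and M = 9.
J = -2·N + 5  [with N=3]  = -1
K = max(J, M) + 5  [with J=-1, M=9]  = 14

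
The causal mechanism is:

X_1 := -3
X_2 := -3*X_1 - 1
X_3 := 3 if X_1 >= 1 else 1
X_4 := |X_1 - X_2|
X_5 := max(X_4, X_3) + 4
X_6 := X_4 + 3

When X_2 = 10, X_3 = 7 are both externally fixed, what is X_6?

16

Under do(X_2 = 10, X_3 = 7), each intervened variable's structural equation is replaced by its fixed value.
X_4 = |X_1 - X_2|  [with X_1=-3, X_2=10]  = 13
X_6 = X_4 + 3  [with X_4=13]  = 16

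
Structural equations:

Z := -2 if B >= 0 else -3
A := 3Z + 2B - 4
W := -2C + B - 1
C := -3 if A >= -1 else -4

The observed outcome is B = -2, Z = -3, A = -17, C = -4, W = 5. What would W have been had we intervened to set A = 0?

do(A=0) replaces the equation A := 3Z + 2B - 4 with the constant A = 0.
C = -3 if A >= -1 else -4  [with A=0]  = -3
W = -2C + B - 1  [with C=-3, B=-2]  = 3

3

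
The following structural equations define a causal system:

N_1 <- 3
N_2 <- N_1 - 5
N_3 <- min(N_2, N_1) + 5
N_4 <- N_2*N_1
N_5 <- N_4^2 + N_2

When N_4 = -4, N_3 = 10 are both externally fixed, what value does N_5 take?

The joint intervention fixes N_4 = -4, N_3 = 10, removing each variable's own equation.
N_2 = N_1 - 5  [with N_1=3]  = -2
N_5 = N_4^2 + N_2  [with N_4=-4, N_2=-2]  = 14

14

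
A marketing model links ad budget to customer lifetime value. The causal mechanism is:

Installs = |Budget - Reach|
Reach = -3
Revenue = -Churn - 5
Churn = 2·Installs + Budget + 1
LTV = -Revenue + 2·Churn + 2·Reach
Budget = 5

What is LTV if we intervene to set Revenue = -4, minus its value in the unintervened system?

The intervention breaks the incoming arrows to Revenue: Revenue = -Churn - 5 no longer applies, and Revenue = -4.
Installs = |Budget - Reach|  [with Budget=5, Reach=-3]  = 8
Churn = 2·Installs + Budget + 1  [with Installs=8, Budget=5]  = 22
LTV = -Revenue + 2·Churn + 2·Reach  [with Revenue=-4, Churn=22, Reach=-3]  = 42
Without intervention: Installs = |Budget - Reach|  [with Budget=5, Reach=-3]  = 8; Churn = 2·Installs + Budget + 1  [with Installs=8, Budget=5]  = 22; Revenue = -Churn - 5  [with Churn=22]  = -27; LTV = -Revenue + 2·Churn + 2·Reach  [with Revenue=-27, Churn=22, Reach=-3]  = 65.
Change = 42 − 65 = -23.

-23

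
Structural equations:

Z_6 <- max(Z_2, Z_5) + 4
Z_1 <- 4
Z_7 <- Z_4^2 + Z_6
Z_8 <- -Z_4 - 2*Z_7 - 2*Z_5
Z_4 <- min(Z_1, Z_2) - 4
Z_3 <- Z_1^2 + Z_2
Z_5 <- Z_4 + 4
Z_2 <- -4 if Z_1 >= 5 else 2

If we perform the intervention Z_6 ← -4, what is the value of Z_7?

0

Intervening sets Z_6 = -4 and removes its equation (Z_6 <- max(Z_2, Z_5) + 4).
Z_2 = -4 if Z_1 >= 5 else 2  [with Z_1=4]  = 2
Z_4 = min(Z_1, Z_2) - 4  [with Z_1=4, Z_2=2]  = -2
Z_7 = Z_4^2 + Z_6  [with Z_4=-2, Z_6=-4]  = 0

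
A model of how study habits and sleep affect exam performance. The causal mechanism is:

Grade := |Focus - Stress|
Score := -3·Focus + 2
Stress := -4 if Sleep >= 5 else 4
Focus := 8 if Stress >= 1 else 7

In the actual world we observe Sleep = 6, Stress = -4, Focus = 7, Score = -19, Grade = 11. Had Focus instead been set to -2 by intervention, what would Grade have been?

2

do(Focus=-2) replaces the equation Focus := 8 if Stress >= 1 else 7 with the constant Focus = -2.
Stress = -4 if Sleep >= 5 else 4  [with Sleep=6]  = -4
Grade = |Focus - Stress|  [with Focus=-2, Stress=-4]  = 2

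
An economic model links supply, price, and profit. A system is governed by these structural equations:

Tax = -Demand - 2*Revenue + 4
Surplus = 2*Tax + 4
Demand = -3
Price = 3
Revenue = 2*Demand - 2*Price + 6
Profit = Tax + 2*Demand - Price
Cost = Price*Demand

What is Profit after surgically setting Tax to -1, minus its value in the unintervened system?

The intervention breaks the incoming arrows to Tax: Tax = -Demand - 2*Revenue + 4 no longer applies, and Tax = -1.
Profit = Tax + 2*Demand - Price  [with Tax=-1, Demand=-3, Price=3]  = -10
Without intervention: Revenue = 2*Demand - 2*Price + 6  [with Demand=-3, Price=3]  = -6; Tax = -Demand - 2*Revenue + 4  [with Demand=-3, Revenue=-6]  = 19; Profit = Tax + 2*Demand - Price  [with Tax=19, Demand=-3, Price=3]  = 10.
Change = -10 − 10 = -20.

-20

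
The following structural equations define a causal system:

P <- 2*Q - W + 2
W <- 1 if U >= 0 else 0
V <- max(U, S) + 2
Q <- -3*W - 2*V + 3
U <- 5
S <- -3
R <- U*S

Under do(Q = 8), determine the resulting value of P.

Intervening sets Q = 8 and removes its equation (Q <- -3*W - 2*V + 3).
W = 1 if U >= 0 else 0  [with U=5]  = 1
P = 2*Q - W + 2  [with Q=8, W=1]  = 17

17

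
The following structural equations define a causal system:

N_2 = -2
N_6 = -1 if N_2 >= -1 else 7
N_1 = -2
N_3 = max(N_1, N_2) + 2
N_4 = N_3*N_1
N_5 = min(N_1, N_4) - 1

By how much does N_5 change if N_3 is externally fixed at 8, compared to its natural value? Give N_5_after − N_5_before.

-14

do(N_3=8) replaces the equation N_3 = max(N_1, N_2) + 2 with the constant N_3 = 8.
N_4 = N_3*N_1  [with N_3=8, N_1=-2]  = -16
N_5 = min(N_1, N_4) - 1  [with N_1=-2, N_4=-16]  = -17
Without intervention: N_3 = max(N_1, N_2) + 2  [with N_1=-2, N_2=-2]  = 0; N_4 = N_3*N_1  [with N_3=0, N_1=-2]  = 0; N_5 = min(N_1, N_4) - 1  [with N_1=-2, N_4=0]  = -3.
Change = -17 − (-3) = -14.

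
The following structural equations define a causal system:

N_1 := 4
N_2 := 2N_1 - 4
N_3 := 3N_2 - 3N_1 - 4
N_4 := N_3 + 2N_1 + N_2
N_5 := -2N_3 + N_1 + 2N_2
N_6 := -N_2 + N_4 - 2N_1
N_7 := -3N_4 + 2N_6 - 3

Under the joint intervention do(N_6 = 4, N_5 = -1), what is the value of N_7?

-19

Setting N_6 = 4, N_5 = -1 by intervention discards those variables' equations.
N_2 = 2N_1 - 4  [with N_1=4]  = 4
N_3 = 3N_2 - 3N_1 - 4  [with N_2=4, N_1=4]  = -4
N_4 = N_3 + 2N_1 + N_2  [with N_3=-4, N_1=4, N_2=4]  = 8
N_7 = -3N_4 + 2N_6 - 3  [with N_4=8, N_6=4]  = -19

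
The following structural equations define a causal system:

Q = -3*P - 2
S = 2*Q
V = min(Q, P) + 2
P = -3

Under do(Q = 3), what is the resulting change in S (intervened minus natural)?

Under do(Q=3), the mechanism Q = -3*P - 2 is discarded; Q is fixed at 3.
S = 2*Q  [with Q=3]  = 6
Without intervention: Q = -3*P - 2  [with P=-3]  = 7; S = 2*Q  [with Q=7]  = 14.
Change = 6 − 14 = -8.

-8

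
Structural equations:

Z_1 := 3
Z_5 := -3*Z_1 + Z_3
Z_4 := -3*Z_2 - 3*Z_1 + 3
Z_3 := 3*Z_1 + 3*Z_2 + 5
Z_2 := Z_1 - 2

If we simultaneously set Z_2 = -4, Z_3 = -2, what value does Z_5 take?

-11

Under do(Z_2 = -4, Z_3 = -2), each intervened variable's structural equation is replaced by its fixed value.
Z_5 = -3*Z_1 + Z_3  [with Z_1=3, Z_3=-2]  = -11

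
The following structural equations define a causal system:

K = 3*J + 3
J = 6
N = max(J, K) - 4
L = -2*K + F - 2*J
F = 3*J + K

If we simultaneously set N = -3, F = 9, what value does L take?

Setting N = -3, F = 9 by intervention discards those variables' equations.
K = 3*J + 3  [with J=6]  = 21
L = -2*K + F - 2*J  [with K=21, F=9, J=6]  = -45

-45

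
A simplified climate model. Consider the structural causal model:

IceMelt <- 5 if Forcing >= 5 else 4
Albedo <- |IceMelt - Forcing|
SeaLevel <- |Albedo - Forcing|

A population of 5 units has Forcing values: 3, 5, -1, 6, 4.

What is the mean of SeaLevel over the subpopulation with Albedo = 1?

3.5

Observing Albedo=1 restricts to units where Albedo's equation naturally yields 1: Forcing ∈ {3, 6}. In that subpopulation SeaLevel = 2, 5, mean 3.5.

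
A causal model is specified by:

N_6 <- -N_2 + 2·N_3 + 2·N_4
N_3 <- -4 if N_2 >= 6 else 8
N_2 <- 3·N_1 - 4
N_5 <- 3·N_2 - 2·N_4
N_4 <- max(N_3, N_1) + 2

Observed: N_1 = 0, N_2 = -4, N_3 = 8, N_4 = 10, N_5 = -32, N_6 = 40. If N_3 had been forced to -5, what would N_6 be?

-2

The intervention breaks the incoming arrows to N_3: N_3 <- -4 if N_2 >= 6 else 8 no longer applies, and N_3 = -5.
N_2 = 3·N_1 - 4  [with N_1=0]  = -4
N_4 = max(N_3, N_1) + 2  [with N_3=-5, N_1=0]  = 2
N_6 = -N_2 + 2·N_3 + 2·N_4  [with N_2=-4, N_3=-5, N_4=2]  = -2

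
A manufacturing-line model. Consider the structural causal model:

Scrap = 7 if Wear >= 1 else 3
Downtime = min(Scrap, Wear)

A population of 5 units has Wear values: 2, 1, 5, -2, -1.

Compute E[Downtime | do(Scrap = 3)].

0.6

The intervention sets Scrap=3 in all 5 units regardless of Wear. Recomputing Downtime per unit gives 2, 1, 3, -2, -1; average 0.6.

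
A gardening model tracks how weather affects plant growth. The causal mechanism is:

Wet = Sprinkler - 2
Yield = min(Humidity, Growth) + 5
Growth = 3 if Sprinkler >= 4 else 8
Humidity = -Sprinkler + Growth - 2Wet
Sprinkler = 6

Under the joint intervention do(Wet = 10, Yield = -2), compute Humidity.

-23

The joint intervention fixes Wet = 10, Yield = -2, removing each variable's own equation.
Growth = 3 if Sprinkler >= 4 else 8  [with Sprinkler=6]  = 3
Humidity = -Sprinkler + Growth - 2Wet  [with Sprinkler=6, Growth=3, Wet=10]  = -23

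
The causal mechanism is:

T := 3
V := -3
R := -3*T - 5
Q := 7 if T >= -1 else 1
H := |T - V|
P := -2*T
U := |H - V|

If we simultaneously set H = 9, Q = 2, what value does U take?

12

Setting H = 9, Q = 2 by intervention discards those variables' equations.
U = |H - V|  [with H=9, V=-3]  = 12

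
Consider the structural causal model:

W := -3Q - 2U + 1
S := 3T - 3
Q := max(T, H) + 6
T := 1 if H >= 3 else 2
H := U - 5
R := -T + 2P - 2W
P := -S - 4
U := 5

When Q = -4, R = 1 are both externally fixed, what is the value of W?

3

Setting Q = -4, R = 1 by intervention discards those variables' equations.
W = -3Q - 2U + 1  [with Q=-4, U=5]  = 3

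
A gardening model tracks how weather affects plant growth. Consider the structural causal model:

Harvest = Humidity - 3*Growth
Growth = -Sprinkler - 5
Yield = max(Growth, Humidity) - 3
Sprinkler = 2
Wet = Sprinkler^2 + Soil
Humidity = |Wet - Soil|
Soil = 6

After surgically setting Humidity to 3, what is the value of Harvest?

Under do(Humidity=3), the mechanism Humidity = |Wet - Soil| is discarded; Humidity is fixed at 3.
Growth = -Sprinkler - 5  [with Sprinkler=2]  = -7
Harvest = Humidity - 3*Growth  [with Humidity=3, Growth=-7]  = 24

24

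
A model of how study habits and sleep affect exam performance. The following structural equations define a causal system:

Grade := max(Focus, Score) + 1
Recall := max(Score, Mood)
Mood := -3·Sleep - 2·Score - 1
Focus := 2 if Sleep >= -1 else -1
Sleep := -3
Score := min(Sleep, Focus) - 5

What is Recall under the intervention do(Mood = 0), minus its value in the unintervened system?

-24

Intervening sets Mood = 0 and removes its equation (Mood := -3·Sleep - 2·Score - 1).
Focus = 2 if Sleep >= -1 else -1  [with Sleep=-3]  = -1
Score = min(Sleep, Focus) - 5  [with Sleep=-3, Focus=-1]  = -8
Recall = max(Score, Mood)  [with Score=-8, Mood=0]  = 0
Without intervention: Focus = 2 if Sleep >= -1 else -1  [with Sleep=-3]  = -1; Score = min(Sleep, Focus) - 5  [with Sleep=-3, Focus=-1]  = -8; Mood = -3·Sleep - 2·Score - 1  [with Sleep=-3, Score=-8]  = 24; Recall = max(Score, Mood)  [with Score=-8, Mood=24]  = 24.
Change = 0 − 24 = -24.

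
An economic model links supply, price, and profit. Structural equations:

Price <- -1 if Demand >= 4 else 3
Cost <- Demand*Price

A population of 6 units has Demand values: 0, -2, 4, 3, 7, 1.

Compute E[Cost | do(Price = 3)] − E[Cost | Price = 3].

The intervention sets Price=3 in all 6 units regardless of Demand. Recomputing Cost per unit gives 0, -6, 12, 9, 21, 3; average 6.5.
Conditioning on Price=3 selects the 4 unit(s) with Demand ∈ {0, -2, 3, 1}. Their Cost values: 0, -6, 9, 3. Mean = 1.5.
Difference = 6.5 − 1.5 = 5.

5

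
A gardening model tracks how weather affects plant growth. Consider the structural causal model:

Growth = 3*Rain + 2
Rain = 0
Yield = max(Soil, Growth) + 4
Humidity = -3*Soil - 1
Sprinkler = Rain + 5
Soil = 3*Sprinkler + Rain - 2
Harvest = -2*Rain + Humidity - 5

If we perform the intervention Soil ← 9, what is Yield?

The intervention breaks the incoming arrows to Soil: Soil = 3*Sprinkler + Rain - 2 no longer applies, and Soil = 9.
Growth = 3*Rain + 2  [with Rain=0]  = 2
Yield = max(Soil, Growth) + 4  [with Soil=9, Growth=2]  = 13

13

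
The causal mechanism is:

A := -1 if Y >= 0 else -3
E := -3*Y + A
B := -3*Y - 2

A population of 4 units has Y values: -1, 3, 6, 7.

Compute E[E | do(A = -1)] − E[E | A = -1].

4.75

Under do(A=-1), A's equation is replaced by A=-1 for every unit. Per-unit E: 2, -10, -19, -22. Mean = -12.25.
E[E|A=-1] averages over only the 3 units with A=-1 (Y = 3, 6, 7): E = -10, -19, -22, mean -17.
Difference = -12.25 − (-17) = 4.75.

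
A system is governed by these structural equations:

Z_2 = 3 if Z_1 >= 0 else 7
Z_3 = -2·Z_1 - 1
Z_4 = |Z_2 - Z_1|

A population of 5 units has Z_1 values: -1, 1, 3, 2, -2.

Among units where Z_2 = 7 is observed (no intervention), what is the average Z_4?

8.5

Conditioning on Z_2=7 selects the 2 unit(s) with Z_1 ∈ {-1, -2}. Their Z_4 values: 8, 9. Mean = 8.5.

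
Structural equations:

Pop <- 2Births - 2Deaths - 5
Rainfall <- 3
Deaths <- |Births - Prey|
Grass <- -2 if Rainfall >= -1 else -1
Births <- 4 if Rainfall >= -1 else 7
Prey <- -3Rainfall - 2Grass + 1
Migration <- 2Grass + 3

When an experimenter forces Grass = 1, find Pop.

-25

Under do(Grass=1), the mechanism Grass <- -2 if Rainfall >= -1 else -1 is discarded; Grass is fixed at 1.
Prey = -3Rainfall - 2Grass + 1  [with Rainfall=3, Grass=1]  = -10
Births = 4 if Rainfall >= -1 else 7  [with Rainfall=3]  = 4
Deaths = |Births - Prey|  [with Births=4, Prey=-10]  = 14
Pop = 2Births - 2Deaths - 5  [with Births=4, Deaths=14]  = -25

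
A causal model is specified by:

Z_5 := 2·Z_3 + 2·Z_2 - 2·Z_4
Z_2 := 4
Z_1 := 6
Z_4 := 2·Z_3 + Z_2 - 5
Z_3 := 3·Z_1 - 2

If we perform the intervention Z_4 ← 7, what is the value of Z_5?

26

Intervening sets Z_4 = 7 and removes its equation (Z_4 := 2·Z_3 + Z_2 - 5).
Z_3 = 3·Z_1 - 2  [with Z_1=6]  = 16
Z_5 = 2·Z_3 + 2·Z_2 - 2·Z_4  [with Z_3=16, Z_2=4, Z_4=7]  = 26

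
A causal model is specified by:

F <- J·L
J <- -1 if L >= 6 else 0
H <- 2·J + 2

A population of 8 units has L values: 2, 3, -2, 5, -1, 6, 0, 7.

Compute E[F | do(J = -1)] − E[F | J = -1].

4

The intervention sets J=-1 in all 8 units regardless of L. Recomputing F per unit gives -2, -3, 2, -5, 1, -6, 0, -7; average -2.5.
E[F|J=-1] averages over only the 2 units with J=-1 (L = 6, 7): F = -6, -7, mean -6.5.
Difference = -2.5 − (-6.5) = 4.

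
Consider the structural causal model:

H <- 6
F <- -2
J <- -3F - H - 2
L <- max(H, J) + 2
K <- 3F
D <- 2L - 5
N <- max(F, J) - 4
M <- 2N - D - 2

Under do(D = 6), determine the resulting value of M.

Intervening sets D = 6 and removes its equation (D <- 2L - 5).
J = -3F - H - 2  [with F=-2, H=6]  = -2
N = max(F, J) - 4  [with F=-2, J=-2]  = -6
M = 2N - D - 2  [with N=-6, D=6]  = -20

-20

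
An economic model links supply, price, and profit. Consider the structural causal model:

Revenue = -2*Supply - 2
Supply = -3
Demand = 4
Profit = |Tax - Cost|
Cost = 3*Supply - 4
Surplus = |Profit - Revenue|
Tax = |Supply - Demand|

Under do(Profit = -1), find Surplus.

5

Intervening sets Profit = -1 and removes its equation (Profit = |Tax - Cost|).
Revenue = -2*Supply - 2  [with Supply=-3]  = 4
Surplus = |Profit - Revenue|  [with Profit=-1, Revenue=4]  = 5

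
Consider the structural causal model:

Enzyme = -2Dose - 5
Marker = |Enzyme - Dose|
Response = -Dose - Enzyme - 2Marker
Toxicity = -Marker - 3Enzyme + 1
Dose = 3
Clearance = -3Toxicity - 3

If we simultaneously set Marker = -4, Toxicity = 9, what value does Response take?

The joint intervention fixes Marker = -4, Toxicity = 9, removing each variable's own equation.
Enzyme = -2Dose - 5  [with Dose=3]  = -11
Response = -Dose - Enzyme - 2Marker  [with Dose=3, Enzyme=-11, Marker=-4]  = 16

16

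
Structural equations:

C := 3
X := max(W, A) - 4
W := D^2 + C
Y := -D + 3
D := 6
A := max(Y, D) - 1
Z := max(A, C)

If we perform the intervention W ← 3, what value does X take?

The intervention breaks the incoming arrows to W: W := D^2 + C no longer applies, and W = 3.
Y = -D + 3  [with D=6]  = -3
A = max(Y, D) - 1  [with Y=-3, D=6]  = 5
X = max(W, A) - 4  [with W=3, A=5]  = 1

1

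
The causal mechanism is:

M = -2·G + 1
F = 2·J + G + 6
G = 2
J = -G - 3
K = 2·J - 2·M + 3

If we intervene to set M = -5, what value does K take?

do(M=-5) replaces the equation M = -2·G + 1 with the constant M = -5.
J = -G - 3  [with G=2]  = -5
K = 2·J - 2·M + 3  [with J=-5, M=-5]  = 3

3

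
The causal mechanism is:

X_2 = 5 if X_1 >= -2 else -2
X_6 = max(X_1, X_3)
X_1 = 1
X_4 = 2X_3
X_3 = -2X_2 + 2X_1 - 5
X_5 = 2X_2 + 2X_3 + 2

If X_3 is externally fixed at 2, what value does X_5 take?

16

do(X_3=2) replaces the equation X_3 = -2X_2 + 2X_1 - 5 with the constant X_3 = 2.
X_2 = 5 if X_1 >= -2 else -2  [with X_1=1]  = 5
X_5 = 2X_2 + 2X_3 + 2  [with X_2=5, X_3=2]  = 16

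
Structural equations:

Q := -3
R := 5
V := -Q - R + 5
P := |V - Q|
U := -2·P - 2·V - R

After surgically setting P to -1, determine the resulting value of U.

-9

Intervening sets P = -1 and removes its equation (P := |V - Q|).
V = -Q - R + 5  [with Q=-3, R=5]  = 3
U = -2·P - 2·V - R  [with P=-1, V=3, R=5]  = -9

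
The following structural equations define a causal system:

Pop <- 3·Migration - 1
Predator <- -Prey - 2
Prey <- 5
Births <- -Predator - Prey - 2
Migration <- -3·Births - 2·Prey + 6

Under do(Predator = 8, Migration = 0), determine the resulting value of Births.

The joint intervention fixes Predator = 8, Migration = 0, removing each variable's own equation.
Births = -Predator - Prey - 2  [with Predator=8, Prey=5]  = -15

-15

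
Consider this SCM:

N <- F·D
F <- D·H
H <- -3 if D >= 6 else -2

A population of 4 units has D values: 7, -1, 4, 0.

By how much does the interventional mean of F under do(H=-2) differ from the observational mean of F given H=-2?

do(H=-2) breaks H's dependence on D. With H=-2 fixed, F across the units is -14, 2, -8, 0, mean -5.
Observing H=-2 restricts to units where H's equation naturally yields -2: D ∈ {-1, 4, 0}. In that subpopulation F = 2, -8, 0, mean -2.
Difference = -5 − (-2) = -3.

-3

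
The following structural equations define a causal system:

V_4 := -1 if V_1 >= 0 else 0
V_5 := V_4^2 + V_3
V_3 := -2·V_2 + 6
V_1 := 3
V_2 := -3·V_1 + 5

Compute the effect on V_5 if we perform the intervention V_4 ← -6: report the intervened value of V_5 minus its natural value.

Intervening sets V_4 = -6 and removes its equation (V_4 := -1 if V_1 >= 0 else 0).
V_2 = -3·V_1 + 5  [with V_1=3]  = -4
V_3 = -2·V_2 + 6  [with V_2=-4]  = 14
V_5 = V_4^2 + V_3  [with V_4=-6, V_3=14]  = 50
Without intervention: V_2 = -3·V_1 + 5  [with V_1=3]  = -4; V_3 = -2·V_2 + 6  [with V_2=-4]  = 14; V_4 = -1 if V_1 >= 0 else 0  [with V_1=3]  = -1; V_5 = V_4^2 + V_3  [with V_4=-1, V_3=14]  = 15.
Change = 50 − 15 = 35.

35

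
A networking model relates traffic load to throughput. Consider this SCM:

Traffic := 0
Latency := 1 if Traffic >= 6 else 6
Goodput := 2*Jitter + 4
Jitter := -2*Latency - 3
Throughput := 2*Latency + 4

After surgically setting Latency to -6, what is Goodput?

do(Latency=-6) replaces the equation Latency := 1 if Traffic >= 6 else 6 with the constant Latency = -6.
Jitter = -2*Latency - 3  [with Latency=-6]  = 9
Goodput = 2*Jitter + 4  [with Jitter=9]  = 22

22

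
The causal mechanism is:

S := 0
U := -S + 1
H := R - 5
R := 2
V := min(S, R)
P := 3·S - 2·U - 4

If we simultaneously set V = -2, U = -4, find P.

4

Under do(V = -2, U = -4), each intervened variable's structural equation is replaced by its fixed value.
P = 3·S - 2·U - 4  [with S=0, U=-4]  = 4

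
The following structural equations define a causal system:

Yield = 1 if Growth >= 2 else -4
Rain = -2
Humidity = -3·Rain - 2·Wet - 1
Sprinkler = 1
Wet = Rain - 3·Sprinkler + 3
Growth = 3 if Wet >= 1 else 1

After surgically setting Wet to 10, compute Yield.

1

The intervention breaks the incoming arrows to Wet: Wet = Rain - 3·Sprinkler + 3 no longer applies, and Wet = 10.
Growth = 3 if Wet >= 1 else 1  [with Wet=10]  = 3
Yield = 1 if Growth >= 2 else -4  [with Growth=3]  = 1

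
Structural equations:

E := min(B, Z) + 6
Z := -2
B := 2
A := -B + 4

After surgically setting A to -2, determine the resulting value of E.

4

Under do(A=-2), the mechanism A := -B + 4 is discarded; A is fixed at -2.
Since E is not a descendant of the intervened variable, it is unaffected.
E = min(B, Z) + 6  [with B=2, Z=-2]  = 4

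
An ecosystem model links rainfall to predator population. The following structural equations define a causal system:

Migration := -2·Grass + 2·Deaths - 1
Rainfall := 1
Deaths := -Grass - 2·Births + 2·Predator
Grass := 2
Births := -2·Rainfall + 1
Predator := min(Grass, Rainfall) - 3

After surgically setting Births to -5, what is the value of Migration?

Under do(Births=-5), the mechanism Births := -2·Rainfall + 1 is discarded; Births is fixed at -5.
Predator = min(Grass, Rainfall) - 3  [with Grass=2, Rainfall=1]  = -2
Deaths = -Grass - 2·Births + 2·Predator  [with Grass=2, Births=-5, Predator=-2]  = 4
Migration = -2·Grass + 2·Deaths - 1  [with Grass=2, Deaths=4]  = 3

3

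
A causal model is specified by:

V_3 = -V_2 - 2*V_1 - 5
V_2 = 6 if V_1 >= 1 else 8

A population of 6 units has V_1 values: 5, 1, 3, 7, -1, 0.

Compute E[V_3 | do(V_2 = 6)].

-16

do(V_2=6) breaks V_2's dependence on V_1. With V_2=6 fixed, V_3 across the units is -21, -13, -17, -25, -9, -11, mean -16.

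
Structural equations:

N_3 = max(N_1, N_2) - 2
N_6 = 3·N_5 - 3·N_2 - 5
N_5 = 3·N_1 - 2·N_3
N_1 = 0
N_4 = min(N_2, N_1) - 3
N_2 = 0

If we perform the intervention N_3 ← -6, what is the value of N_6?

31

The intervention breaks the incoming arrows to N_3: N_3 = max(N_1, N_2) - 2 no longer applies, and N_3 = -6.
N_5 = 3·N_1 - 2·N_3  [with N_1=0, N_3=-6]  = 12
N_6 = 3·N_5 - 3·N_2 - 5  [with N_5=12, N_2=0]  = 31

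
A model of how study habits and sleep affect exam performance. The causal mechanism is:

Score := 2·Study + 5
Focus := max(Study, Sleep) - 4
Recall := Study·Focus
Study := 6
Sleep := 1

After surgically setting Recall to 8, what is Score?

17

The intervention breaks the incoming arrows to Recall: Recall := Study·Focus no longer applies, and Recall = 8.
Since Score is not a descendant of the intervened variable, it is unaffected.
Score = 2·Study + 5  [with Study=6]  = 17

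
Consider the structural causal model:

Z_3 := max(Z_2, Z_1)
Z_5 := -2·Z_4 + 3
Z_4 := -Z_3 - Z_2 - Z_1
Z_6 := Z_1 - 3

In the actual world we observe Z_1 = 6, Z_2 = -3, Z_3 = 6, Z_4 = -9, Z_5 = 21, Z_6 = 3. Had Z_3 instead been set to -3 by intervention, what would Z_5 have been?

3

do(Z_3=-3) replaces the equation Z_3 := max(Z_2, Z_1) with the constant Z_3 = -3.
Z_4 = -Z_3 - Z_2 - Z_1  [with Z_3=-3, Z_2=-3, Z_1=6]  = 0
Z_5 = -2·Z_4 + 3  [with Z_4=0]  = 3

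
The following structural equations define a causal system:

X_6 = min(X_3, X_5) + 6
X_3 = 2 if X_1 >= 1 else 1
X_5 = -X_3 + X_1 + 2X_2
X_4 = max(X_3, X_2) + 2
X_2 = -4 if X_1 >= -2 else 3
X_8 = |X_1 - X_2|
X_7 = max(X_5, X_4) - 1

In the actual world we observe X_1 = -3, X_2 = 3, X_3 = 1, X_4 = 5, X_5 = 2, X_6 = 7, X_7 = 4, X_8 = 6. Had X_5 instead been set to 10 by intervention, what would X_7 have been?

9

Under do(X_5=10), the mechanism X_5 = -X_3 + X_1 + 2X_2 is discarded; X_5 is fixed at 10.
X_2 = -4 if X_1 >= -2 else 3  [with X_1=-3]  = 3
X_3 = 2 if X_1 >= 1 else 1  [with X_1=-3]  = 1
X_4 = max(X_3, X_2) + 2  [with X_3=1, X_2=3]  = 5
X_7 = max(X_5, X_4) - 1  [with X_5=10, X_4=5]  = 9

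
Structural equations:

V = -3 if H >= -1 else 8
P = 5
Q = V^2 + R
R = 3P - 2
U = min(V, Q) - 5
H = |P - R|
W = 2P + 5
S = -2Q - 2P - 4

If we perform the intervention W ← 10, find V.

The intervention breaks the incoming arrows to W: W = 2P + 5 no longer applies, and W = 10.
Since V is not a descendant of the intervened variable, it is unaffected.
R = 3P - 2  [with P=5]  = 13
H = |P - R|  [with P=5, R=13]  = 8
V = -3 if H >= -1 else 8  [with H=8]  = -3

-3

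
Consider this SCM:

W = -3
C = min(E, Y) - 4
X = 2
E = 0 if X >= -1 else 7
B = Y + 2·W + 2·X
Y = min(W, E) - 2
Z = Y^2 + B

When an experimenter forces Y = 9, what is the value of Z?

The intervention breaks the incoming arrows to Y: Y = min(W, E) - 2 no longer applies, and Y = 9.
B = Y + 2·W + 2·X  [with Y=9, W=-3, X=2]  = 7
Z = Y^2 + B  [with Y=9, B=7]  = 88

88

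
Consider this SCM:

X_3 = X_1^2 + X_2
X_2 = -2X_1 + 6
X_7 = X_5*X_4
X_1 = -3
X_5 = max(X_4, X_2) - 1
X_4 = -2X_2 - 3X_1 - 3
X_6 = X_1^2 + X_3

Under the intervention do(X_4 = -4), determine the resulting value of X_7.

-44

The intervention breaks the incoming arrows to X_4: X_4 = -2X_2 - 3X_1 - 3 no longer applies, and X_4 = -4.
X_2 = -2X_1 + 6  [with X_1=-3]  = 12
X_5 = max(X_4, X_2) - 1  [with X_4=-4, X_2=12]  = 11
X_7 = X_5*X_4  [with X_5=11, X_4=-4]  = -44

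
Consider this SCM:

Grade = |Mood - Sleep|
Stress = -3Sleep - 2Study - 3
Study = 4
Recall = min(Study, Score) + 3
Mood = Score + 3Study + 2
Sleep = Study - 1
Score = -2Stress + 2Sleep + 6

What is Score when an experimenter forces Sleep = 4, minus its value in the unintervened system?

Under do(Sleep=4), the mechanism Sleep = Study - 1 is discarded; Sleep is fixed at 4.
Stress = -3Sleep - 2Study - 3  [with Sleep=4, Study=4]  = -23
Score = -2Stress + 2Sleep + 6  [with Stress=-23, Sleep=4]  = 60
Without intervention: Sleep = Study - 1  [with Study=4]  = 3; Stress = -3Sleep - 2Study - 3  [with Sleep=3, Study=4]  = -20; Score = -2Stress + 2Sleep + 6  [with Stress=-20, Sleep=3]  = 52.
Change = 60 − 52 = 8.

8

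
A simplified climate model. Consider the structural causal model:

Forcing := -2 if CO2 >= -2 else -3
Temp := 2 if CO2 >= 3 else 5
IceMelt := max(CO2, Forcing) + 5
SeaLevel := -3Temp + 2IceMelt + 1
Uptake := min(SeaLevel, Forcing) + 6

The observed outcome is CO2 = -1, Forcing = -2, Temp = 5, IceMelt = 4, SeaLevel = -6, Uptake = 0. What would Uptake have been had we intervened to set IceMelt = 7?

4

Under do(IceMelt=7), the mechanism IceMelt := max(CO2, Forcing) + 5 is discarded; IceMelt is fixed at 7.
Forcing = -2 if CO2 >= -2 else -3  [with CO2=-1]  = -2
Temp = 2 if CO2 >= 3 else 5  [with CO2=-1]  = 5
SeaLevel = -3Temp + 2IceMelt + 1  [with Temp=5, IceMelt=7]  = 0
Uptake = min(SeaLevel, Forcing) + 6  [with SeaLevel=0, Forcing=-2]  = 4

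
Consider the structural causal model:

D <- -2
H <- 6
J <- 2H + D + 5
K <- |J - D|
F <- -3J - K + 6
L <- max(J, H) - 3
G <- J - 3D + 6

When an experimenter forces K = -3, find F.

Intervening sets K = -3 and removes its equation (K <- |J - D|).
J = 2H + D + 5  [with H=6, D=-2]  = 15
F = -3J - K + 6  [with J=15, K=-3]  = -36

-36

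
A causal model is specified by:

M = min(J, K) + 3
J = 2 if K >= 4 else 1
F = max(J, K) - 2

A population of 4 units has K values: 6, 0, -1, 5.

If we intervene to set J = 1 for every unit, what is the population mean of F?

The intervention sets J=1 in all 4 units regardless of K. Recomputing F per unit gives 4, -1, -1, 3; average 1.25.

1.25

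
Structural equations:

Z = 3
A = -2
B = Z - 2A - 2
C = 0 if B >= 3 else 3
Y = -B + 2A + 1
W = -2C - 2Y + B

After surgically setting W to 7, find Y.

-8

do(W=7) replaces the equation W = -2C - 2Y + B with the constant W = 7.
Since Y is not a descendant of the intervened variable, it is unaffected.
B = Z - 2A - 2  [with Z=3, A=-2]  = 5
Y = -B + 2A + 1  [with B=5, A=-2]  = -8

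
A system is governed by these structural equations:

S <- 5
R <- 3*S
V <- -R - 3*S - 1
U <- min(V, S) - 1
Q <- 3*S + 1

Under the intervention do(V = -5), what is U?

-6

The intervention breaks the incoming arrows to V: V <- -R - 3*S - 1 no longer applies, and V = -5.
U = min(V, S) - 1  [with V=-5, S=5]  = -6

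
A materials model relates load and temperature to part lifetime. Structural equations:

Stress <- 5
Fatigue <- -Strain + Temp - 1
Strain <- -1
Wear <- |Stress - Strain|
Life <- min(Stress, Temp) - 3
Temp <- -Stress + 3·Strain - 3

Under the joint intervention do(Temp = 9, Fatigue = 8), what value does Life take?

2

Setting Temp = 9, Fatigue = 8 by intervention discards those variables' equations.
Life = min(Stress, Temp) - 3  [with Stress=5, Temp=9]  = 2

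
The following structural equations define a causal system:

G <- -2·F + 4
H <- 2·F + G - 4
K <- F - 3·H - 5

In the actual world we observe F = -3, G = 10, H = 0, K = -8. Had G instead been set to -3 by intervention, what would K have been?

Under do(G=-3), the mechanism G <- -2·F + 4 is discarded; G is fixed at -3.
H = 2·F + G - 4  [with F=-3, G=-3]  = -13
K = F - 3·H - 5  [with F=-3, H=-13]  = 31

31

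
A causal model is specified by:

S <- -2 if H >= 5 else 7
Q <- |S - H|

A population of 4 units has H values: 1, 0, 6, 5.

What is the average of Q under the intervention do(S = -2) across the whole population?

5

do(S=-2) breaks S's dependence on H. With S=-2 fixed, Q across the units is 3, 2, 8, 7, mean 5.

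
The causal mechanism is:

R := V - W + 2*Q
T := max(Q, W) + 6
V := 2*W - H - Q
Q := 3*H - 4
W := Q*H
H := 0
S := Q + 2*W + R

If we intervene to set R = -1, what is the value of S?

-5

Under do(R=-1), the mechanism R := V - W + 2*Q is discarded; R is fixed at -1.
Q = 3*H - 4  [with H=0]  = -4
W = Q*H  [with Q=-4, H=0]  = 0
S = Q + 2*W + R  [with Q=-4, W=0, R=-1]  = -5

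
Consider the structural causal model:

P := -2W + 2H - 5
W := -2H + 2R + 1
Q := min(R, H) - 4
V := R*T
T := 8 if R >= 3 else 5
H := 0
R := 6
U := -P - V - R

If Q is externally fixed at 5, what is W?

The intervention breaks the incoming arrows to Q: Q := min(R, H) - 4 no longer applies, and Q = 5.
W is not downstream of the intervention, so its value is determined by the original equations.
W = -2H + 2R + 1  [with H=0, R=6]  = 13

13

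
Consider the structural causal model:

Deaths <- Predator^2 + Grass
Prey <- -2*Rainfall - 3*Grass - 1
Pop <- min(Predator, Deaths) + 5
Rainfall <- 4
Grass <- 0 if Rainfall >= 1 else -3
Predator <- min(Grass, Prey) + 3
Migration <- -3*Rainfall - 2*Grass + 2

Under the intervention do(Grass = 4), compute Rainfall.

Under do(Grass=4), the mechanism Grass <- 0 if Rainfall >= 1 else -3 is discarded; Grass is fixed at 4.
Rainfall is not downstream of the intervention, so its value is determined by the original equations.

4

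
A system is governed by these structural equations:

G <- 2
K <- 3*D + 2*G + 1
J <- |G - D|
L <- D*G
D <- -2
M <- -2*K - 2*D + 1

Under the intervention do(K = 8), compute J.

do(K=8) replaces the equation K <- 3*D + 2*G + 1 with the constant K = 8.
J is not downstream of the intervention, so its value is determined by the original equations.
J = |G - D|  [with G=2, D=-2]  = 4

4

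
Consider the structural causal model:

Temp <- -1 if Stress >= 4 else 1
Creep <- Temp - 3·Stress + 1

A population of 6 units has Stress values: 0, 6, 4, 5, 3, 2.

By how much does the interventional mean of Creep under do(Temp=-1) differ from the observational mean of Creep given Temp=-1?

5

Every unit gets Temp=-1 under the intervention. Creep values become 0, -18, -12, -15, -9, -6; E[Creep|do(Temp=-1)] = -10.
Conditioning on Temp=-1 selects the 3 unit(s) with Stress ∈ {6, 4, 5}. Their Creep values: -18, -12, -15. Mean = -15.
Difference = -10 − (-15) = 5.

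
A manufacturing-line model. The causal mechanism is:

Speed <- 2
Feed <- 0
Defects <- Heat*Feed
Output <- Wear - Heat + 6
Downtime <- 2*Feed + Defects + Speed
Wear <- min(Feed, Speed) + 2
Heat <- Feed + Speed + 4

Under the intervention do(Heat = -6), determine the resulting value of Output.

The intervention breaks the incoming arrows to Heat: Heat <- Feed + Speed + 4 no longer applies, and Heat = -6.
Wear = min(Feed, Speed) + 2  [with Feed=0, Speed=2]  = 2
Output = Wear - Heat + 6  [with Wear=2, Heat=-6]  = 14

14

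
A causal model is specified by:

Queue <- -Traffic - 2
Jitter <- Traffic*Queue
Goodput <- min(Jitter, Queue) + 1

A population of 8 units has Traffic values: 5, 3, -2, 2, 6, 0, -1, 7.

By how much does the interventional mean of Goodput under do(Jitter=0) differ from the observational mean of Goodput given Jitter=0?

-3.5

Every unit gets Jitter=0 under the intervention. Goodput values become -6, -4, 1, -3, -7, -1, 0, -8; E[Goodput|do(Jitter=0)] = -3.5.
Conditioning on Jitter=0 selects the 2 unit(s) with Traffic ∈ {-2, 0}. Their Goodput values: 1, -1. Mean = 0.
Difference = -3.5 − 0 = -3.5.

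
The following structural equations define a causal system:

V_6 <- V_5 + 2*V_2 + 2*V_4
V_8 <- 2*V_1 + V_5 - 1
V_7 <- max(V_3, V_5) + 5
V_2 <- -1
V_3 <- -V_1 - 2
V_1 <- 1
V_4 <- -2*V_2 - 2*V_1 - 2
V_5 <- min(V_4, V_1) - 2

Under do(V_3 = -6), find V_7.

The intervention breaks the incoming arrows to V_3: V_3 <- -V_1 - 2 no longer applies, and V_3 = -6.
V_4 = -2*V_2 - 2*V_1 - 2  [with V_2=-1, V_1=1]  = -2
V_5 = min(V_4, V_1) - 2  [with V_4=-2, V_1=1]  = -4
V_7 = max(V_3, V_5) + 5  [with V_3=-6, V_5=-4]  = 1

1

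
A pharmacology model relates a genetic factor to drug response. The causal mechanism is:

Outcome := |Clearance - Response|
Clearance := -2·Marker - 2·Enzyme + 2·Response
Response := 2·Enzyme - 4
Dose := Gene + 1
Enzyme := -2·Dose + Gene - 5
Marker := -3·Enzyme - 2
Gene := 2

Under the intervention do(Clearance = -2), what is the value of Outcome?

20

Intervening sets Clearance = -2 and removes its equation (Clearance := -2·Marker - 2·Enzyme + 2·Response).
Dose = Gene + 1  [with Gene=2]  = 3
Enzyme = -2·Dose + Gene - 5  [with Dose=3, Gene=2]  = -9
Response = 2·Enzyme - 4  [with Enzyme=-9]  = -22
Outcome = |Clearance - Response|  [with Clearance=-2, Response=-22]  = 20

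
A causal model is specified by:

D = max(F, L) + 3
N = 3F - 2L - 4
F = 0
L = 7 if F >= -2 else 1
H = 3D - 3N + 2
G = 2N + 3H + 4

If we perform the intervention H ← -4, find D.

The intervention breaks the incoming arrows to H: H = 3D - 3N + 2 no longer applies, and H = -4.
Since D is not a descendant of the intervened variable, it is unaffected.
L = 7 if F >= -2 else 1  [with F=0]  = 7
D = max(F, L) + 3  [with F=0, L=7]  = 10

10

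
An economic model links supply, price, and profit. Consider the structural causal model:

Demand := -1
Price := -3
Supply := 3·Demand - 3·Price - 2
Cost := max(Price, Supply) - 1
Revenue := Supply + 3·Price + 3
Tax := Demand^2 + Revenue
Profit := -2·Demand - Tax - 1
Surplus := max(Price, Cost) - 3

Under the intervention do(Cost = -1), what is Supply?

Under do(Cost=-1), the mechanism Cost := max(Price, Supply) - 1 is discarded; Cost is fixed at -1.
Since Supply is not a descendant of the intervened variable, it is unaffected.
Supply = 3·Demand - 3·Price - 2  [with Demand=-1, Price=-3]  = 4

4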